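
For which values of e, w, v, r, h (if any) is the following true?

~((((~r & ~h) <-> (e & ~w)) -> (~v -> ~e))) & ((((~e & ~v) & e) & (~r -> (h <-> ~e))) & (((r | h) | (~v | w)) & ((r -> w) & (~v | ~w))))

Case e = True: the conjunct ~e is False.
Case e = False: the conjunct ~((((~r & ~h) <-> (e & ~w)) -> (~v -> ~e))) becomes ~((~((~r & ~h)) -> True)) = False.
Both cases fail — unsatisfiable.

The formula is unsatisfiable.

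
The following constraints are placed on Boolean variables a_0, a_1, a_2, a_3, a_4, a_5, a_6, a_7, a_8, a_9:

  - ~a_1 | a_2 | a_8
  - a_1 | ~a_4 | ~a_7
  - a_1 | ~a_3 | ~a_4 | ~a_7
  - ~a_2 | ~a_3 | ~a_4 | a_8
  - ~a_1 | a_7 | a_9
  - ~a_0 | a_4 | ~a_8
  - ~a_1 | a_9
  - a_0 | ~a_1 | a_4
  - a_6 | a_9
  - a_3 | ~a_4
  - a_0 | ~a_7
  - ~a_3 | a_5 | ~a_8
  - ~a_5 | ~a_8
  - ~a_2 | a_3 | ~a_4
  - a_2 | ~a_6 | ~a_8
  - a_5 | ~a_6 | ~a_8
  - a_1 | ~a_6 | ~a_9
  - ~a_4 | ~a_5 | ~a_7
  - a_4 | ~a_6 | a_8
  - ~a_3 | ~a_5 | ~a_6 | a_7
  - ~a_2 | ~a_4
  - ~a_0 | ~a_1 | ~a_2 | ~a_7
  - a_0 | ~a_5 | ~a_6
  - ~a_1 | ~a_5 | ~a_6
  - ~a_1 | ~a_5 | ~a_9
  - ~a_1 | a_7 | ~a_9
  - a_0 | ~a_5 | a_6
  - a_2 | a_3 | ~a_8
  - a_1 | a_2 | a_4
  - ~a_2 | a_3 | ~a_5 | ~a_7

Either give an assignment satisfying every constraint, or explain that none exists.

Set a_0 = True.
Set a_1 = False.
Set a_2 = True.
  then (~a_2 | ~a_4) forces a_4 = False.
  then (~a_0 | a_4 | ~a_8) forces a_8 = False.
  then (a_4 | ~a_6 | a_8) forces a_6 = False.
  then (a_6 | a_9) forces a_9 = True.
Set a_3 = True.
Set a_5 = True.
Set a_7 = True.
All clauses satisfied.

a_0: True, a_1: False, a_2: True, a_3: True, a_4: False, a_5: True, a_6: False, a_7: True, a_8: False, a_9: True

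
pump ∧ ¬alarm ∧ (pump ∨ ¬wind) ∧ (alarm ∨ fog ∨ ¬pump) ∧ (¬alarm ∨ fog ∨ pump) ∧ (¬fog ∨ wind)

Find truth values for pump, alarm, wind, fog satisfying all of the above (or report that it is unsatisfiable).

Unit clause (pump) forces pump = True.
Unit clause (¬alarm) forces alarm = False.
In (alarm ∨ fog ∨ ¬pump) only fog is left, so fog = True.
In (¬fog ∨ wind) only wind is left, so wind = True.
Check each clause:
  (pump): pump holds.
  (¬alarm): ¬alarm holds.
  (pump ∨ ¬wind): pump holds.
  (alarm ∨ fog ∨ ¬pump): fog holds.
  (¬alarm ∨ fog ∨ pump): ¬alarm holds.
  (¬fog ∨ wind): wind holds.
All clauses satisfied.

pump=T; alarm=F; wind=T; fog=T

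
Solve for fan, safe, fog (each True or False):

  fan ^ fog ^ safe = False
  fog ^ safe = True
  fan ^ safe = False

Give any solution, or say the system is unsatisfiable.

fan = True, safe = True, fog = False

fan ^ fog ^ safe = T ^ F ^ T = False ✓
fog ^ safe = F ^ T = True ✓
fan ^ safe = T ^ T = False ✓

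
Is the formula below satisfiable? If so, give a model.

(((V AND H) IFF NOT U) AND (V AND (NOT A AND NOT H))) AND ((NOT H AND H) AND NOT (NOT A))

Case H = True: the conjunct NOT H is False.
Case H = False: the conjunct H is False.
Both cases fail — unsatisfiable.

Unsatisfiable — no assignment works.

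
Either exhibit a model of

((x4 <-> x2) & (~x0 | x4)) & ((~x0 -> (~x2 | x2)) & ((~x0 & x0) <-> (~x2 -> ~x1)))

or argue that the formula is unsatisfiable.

x0 = False; x1 = True; x2 = False; x4 = False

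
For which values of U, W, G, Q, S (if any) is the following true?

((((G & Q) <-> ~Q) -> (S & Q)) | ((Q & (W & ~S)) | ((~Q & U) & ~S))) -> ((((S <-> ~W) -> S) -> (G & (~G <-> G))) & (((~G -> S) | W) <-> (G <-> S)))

U: True, W: True, G: False, Q: True, S: False

  ((((G & Q) <-> ~Q) -> (S & Q)) | ((Q & (W & ~S)) | ((~Q & U) & ~S))) -> ((((S <-> ~W) -> S) -> (G & (~G <-> G))) & (((~G -> S) | W) <-> (G <-> S))) = True
    (((G & Q) <-> ~Q) -> (S & Q)) | ((Q & (W & ~S)) | ((~Q & U) & ~S)) = True
      ((G & Q) <-> ~Q) -> (S & Q) = False
        (G & Q) <-> ~Q = True
          G & Q = False
          ~Q = False
        S & Q = False
      (Q & (W & ~S)) | ((~Q & U) & ~S) = True
        Q & (W & ~S) = True
          W & ~S = True
            ~S = True
        (~Q & U) & ~S = False
          ~Q & U = False
            ~Q = False
          ~S = True
    (((S <-> ~W) -> S) -> (G & (~G <-> G))) & (((~G -> S) | W) <-> (G <-> S)) = True
      ((S <-> ~W) -> S) -> (G & (~G <-> G)) = True
        (S <-> ~W) -> S = False
          S <-> ~W = True
            ~W = False
        G & (~G <-> G) = False
          ~G <-> G = False
            ~G = True
      ((~G -> S) | W) <-> (G <-> S) = True
        (~G -> S) | W = True
          ~G -> S = False
            ~G = True
        G <-> S = True
The formula evaluates to True.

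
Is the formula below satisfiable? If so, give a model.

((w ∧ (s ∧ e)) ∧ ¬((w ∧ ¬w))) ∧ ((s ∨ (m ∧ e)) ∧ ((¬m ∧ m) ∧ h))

Unsatisfiable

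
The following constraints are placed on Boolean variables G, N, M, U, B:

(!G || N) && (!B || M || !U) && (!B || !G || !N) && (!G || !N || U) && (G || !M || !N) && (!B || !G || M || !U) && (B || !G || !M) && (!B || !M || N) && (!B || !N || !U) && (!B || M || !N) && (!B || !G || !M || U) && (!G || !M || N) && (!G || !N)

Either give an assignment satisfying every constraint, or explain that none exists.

G=F; N=F; M=F; U=T; B=F

Set G = False.
Set N = False.
Set M = False.
Set U = True.
  then (!B || M || !U) forces B = False.
All clauses satisfied.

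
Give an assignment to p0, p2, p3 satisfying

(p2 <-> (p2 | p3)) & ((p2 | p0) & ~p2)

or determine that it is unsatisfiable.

p0=T; p2=F; p3=F

  p2 <-> (p2 | p3) = True
    p2 | p3 = False
  (p2 | p0) & ~p2 = True
    p2 | p0 = True
    ~p2 = True
Both conjuncts True, so the formula holds.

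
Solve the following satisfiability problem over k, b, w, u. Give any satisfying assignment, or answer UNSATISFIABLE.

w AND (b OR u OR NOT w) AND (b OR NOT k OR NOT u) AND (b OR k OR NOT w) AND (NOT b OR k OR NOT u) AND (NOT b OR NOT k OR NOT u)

Unit clause (w) forces w = True.
Set k = False.
  then (b OR k OR NOT w) forces b = True.
  then (NOT b OR k OR NOT u) forces u = False.
All clauses satisfied.

k = False, b = True, w = True, u = False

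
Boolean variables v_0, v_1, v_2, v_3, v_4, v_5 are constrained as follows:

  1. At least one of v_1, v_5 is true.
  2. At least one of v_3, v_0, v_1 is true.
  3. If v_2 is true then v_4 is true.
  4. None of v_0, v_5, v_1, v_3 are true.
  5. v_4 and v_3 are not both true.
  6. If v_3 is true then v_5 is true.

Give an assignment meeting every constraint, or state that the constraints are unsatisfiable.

Case v_1 = True:
  Constraint (4) is violated (v_1=T) — contradiction.
Case v_1 = False:
  (1) with v_1=F forces v_5 = True.
  Constraint (4) is violated (v_5=T) — contradiction.
Both cases fail — unsatisfiable.

The formula is unsatisfiable.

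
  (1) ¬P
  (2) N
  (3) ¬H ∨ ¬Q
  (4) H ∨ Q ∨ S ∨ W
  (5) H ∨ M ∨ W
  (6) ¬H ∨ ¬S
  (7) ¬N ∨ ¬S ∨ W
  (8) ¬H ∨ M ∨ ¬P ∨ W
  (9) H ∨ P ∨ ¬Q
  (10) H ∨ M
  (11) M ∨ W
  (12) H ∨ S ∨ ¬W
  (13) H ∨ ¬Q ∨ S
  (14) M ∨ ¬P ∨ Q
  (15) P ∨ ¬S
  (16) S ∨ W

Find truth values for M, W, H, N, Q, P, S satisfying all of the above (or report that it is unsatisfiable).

M = False, W = True, H = True, N = True, Q = False, P = False, S = False

Unit clause (¬P) forces P = False.
Unit clause (N) forces N = True.
In (P ∨ ¬S) only ¬S is left, so S = False.
In (S ∨ W) only W is left, so W = True.
In (H ∨ S ∨ ¬W) only H is left, so H = True.
In (¬H ∨ ¬Q) only ¬Q is left, so Q = False.
Set M = False.
All clauses satisfied.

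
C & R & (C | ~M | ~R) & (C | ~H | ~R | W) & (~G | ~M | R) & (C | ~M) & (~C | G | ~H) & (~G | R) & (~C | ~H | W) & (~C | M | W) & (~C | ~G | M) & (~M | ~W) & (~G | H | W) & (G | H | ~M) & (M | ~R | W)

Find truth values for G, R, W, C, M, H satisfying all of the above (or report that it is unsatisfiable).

G=F; R=T; W=T; C=T; M=F; H=F

Unit clause (C) forces C = True.
Unit clause (R) forces R = True.
Try G = True:
  (~C | ~G | M) forces M = True.
  (~M | ~W) forces W = False.
  (~C | ~H | W) forces H = False.
  clause (~G | H | W) is falsified — backtrack.
So G = False.
  then (~C | G | ~H) forces H = False.
  then (G | H | ~M) forces M = False.
  then (M | ~R | W) forces W = True.
All clauses satisfied.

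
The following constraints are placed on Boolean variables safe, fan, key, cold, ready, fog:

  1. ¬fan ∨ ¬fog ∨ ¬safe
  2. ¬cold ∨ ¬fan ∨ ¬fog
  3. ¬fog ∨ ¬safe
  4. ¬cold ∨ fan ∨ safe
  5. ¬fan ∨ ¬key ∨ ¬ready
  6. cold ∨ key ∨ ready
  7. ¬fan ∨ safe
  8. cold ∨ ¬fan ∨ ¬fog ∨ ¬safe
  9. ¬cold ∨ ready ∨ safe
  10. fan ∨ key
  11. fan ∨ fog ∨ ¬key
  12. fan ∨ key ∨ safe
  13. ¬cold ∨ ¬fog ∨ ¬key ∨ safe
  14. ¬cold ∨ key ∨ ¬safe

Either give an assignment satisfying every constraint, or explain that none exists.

safe: False; fan: False; key: True; cold: False; ready: False; fog: True

Set safe = False.
  then (¬fan ∨ safe) forces fan = False.
  then (fan ∨ key) forces key = True.
  then (fan ∨ fog ∨ ¬key) forces fog = True.
  then (¬cold ∨ ¬fog ∨ ¬key ∨ safe) forces cold = False.
Set ready = False.
All clauses satisfied.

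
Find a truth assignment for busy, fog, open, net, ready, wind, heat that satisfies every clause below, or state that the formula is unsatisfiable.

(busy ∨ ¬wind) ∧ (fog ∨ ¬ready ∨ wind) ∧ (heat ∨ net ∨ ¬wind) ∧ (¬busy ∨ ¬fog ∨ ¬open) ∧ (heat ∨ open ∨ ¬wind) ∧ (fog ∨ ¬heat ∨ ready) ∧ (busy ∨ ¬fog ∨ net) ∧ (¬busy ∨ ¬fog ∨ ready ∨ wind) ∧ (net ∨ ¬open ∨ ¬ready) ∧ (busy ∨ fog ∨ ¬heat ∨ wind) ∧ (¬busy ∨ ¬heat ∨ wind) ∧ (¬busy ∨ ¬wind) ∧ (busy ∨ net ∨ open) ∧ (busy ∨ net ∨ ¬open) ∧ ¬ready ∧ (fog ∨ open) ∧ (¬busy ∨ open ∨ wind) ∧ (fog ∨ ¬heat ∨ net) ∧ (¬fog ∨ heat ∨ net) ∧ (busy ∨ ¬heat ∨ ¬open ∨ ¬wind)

Unit clause (¬ready) forces ready = False.
Set busy = False.
  then (busy ∨ ¬wind) forces wind = False.
Set fog = True.
  then (busy ∨ ¬fog ∨ net) forces net = True.
Set open = True.
Set heat = True.
All clauses satisfied.

busy = False, fog = True, open = True, net = True, ready = False, wind = False, heat = True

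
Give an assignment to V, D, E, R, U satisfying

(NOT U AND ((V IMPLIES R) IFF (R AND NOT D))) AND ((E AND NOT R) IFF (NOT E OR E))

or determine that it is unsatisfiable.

V = True; D = True; E = True; R = False; U = False

  NOT U AND ((V IMPLIES R) IFF (R AND NOT D)) = True
    NOT U = True
    (V IMPLIES R) IFF (R AND NOT D) = True
      V IMPLIES R = False
      R AND NOT D = False
        NOT D = False
  (E AND NOT R) IFF (NOT E OR E) = True
    E AND NOT R = True
      NOT R = True
    NOT E OR E = True
      NOT E = False
Both conjuncts True, so the formula holds.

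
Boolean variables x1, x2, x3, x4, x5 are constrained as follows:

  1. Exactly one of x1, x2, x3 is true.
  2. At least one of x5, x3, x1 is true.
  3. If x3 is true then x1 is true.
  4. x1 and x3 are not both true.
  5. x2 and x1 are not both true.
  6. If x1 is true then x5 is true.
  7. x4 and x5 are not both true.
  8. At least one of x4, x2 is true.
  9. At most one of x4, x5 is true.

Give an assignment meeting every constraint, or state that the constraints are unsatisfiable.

x1 = False; x2 = True; x3 = False; x4 = False; x5 = True

  (1) {x1, x2, x3}: 1 true — exactly one ✓
  (2) {x5, x3, x1}: 1 true — at least one ✓
  (3) x3=F ⇒ x1: vacuous ✓
  (4) x1=F, x3=F — not both ✓
  (5) x2=T, x1=F — not both ✓
  (6) x1=F ⇒ x5: vacuous ✓
  (7) x4=F, x5=T — not both ✓
  (8) {x4, x2}: 1 true — at least one ✓
  (9) {x4, x5}: 1 true — at most one ✓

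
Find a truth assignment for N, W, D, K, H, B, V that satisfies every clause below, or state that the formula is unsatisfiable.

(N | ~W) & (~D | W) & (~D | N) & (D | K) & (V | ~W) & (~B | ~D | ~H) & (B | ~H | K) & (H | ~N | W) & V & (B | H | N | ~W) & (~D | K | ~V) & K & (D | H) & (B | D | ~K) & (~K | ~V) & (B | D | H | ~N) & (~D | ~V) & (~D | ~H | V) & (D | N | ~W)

Case K = True:
  (V) forces V = True.
  Clause (~K | ~V) is falsified — contradiction.
Case K = False:
  Clause (K) is falsified — contradiction.
Both cases fail, so the formula is unsatisfiable.

Unsatisfiable — no assignment works.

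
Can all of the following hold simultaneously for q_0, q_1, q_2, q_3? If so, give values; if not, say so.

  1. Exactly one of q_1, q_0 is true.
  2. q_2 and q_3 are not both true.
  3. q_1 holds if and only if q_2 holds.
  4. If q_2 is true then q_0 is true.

q_0=T, q_1=F, q_2=F, q_3=T

  (1) {q_1, q_0}: 1 true — exactly one ✓
  (2) q_2=F, q_3=T — not both ✓
  (3) q_1=F, q_2=F — same ✓
  (4) q_2=F ⇒ q_0: vacuous ✓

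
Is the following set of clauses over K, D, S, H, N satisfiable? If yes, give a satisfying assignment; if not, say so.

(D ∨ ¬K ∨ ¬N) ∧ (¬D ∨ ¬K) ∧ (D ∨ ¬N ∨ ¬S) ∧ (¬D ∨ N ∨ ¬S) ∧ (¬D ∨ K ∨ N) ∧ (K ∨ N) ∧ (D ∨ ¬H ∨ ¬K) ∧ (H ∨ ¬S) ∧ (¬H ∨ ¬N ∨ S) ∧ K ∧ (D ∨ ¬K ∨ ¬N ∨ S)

Unit clause (K) forces K = True.
In (¬D ∨ ¬K) only ¬D is left, so D = False.
In (D ∨ ¬H ∨ ¬K) only ¬H is left, so H = False.
In (H ∨ ¬S) only ¬S is left, so S = False.
In (D ∨ ¬K ∨ ¬N ∨ S) only ¬N is left, so N = False.
All clauses satisfied.

K: True, D: False, S: False, H: False, N: False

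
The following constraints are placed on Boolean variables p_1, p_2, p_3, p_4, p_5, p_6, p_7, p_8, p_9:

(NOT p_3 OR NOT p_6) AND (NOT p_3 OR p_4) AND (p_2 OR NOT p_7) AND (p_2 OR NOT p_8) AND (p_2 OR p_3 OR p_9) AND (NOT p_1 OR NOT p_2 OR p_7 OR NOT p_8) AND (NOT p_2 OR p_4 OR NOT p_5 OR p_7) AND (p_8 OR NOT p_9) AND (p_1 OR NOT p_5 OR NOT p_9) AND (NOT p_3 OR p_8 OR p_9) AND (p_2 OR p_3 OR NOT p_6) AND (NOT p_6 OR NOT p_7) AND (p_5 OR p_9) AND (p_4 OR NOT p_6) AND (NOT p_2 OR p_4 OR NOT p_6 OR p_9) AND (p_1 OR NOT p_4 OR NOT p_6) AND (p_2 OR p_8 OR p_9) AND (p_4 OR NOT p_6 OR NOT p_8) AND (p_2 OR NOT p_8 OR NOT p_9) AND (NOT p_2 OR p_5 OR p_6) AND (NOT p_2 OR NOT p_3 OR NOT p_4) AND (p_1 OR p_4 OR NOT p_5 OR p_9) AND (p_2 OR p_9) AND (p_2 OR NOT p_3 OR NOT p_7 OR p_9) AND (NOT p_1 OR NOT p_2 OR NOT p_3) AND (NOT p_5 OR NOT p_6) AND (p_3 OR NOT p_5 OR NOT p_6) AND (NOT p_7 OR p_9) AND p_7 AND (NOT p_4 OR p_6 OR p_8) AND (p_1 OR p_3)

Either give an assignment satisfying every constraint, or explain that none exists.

p_1=T; p_2=T; p_3=F; p_4=F; p_5=T; p_6=F; p_7=T; p_8=T; p_9=T

Unit clause (p_7) forces p_7 = True.
In (p_2 OR NOT p_7) only p_2 is left, so p_2 = True.
In (NOT p_6 OR NOT p_7) only NOT p_6 is left, so p_6 = False.
In (NOT p_2 OR p_5 OR p_6) only p_5 is left, so p_5 = True.
In (NOT p_7 OR p_9) only p_9 is left, so p_9 = True.
In (p_8 OR NOT p_9) only p_8 is left, so p_8 = True.
In (p_1 OR NOT p_5 OR NOT p_9) only p_1 is left, so p_1 = True.
In (NOT p_1 OR NOT p_2 OR NOT p_3) only NOT p_3 is left, so p_3 = False.
Set p_4 = False.
All clauses satisfied.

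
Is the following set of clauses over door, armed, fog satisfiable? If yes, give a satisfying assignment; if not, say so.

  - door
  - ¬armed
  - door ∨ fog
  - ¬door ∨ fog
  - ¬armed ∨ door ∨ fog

door: True; armed: False; fog: True

Unit clause (door) forces door = True.
Unit clause (¬armed) forces armed = False.
In (¬door ∨ fog) only fog is left, so fog = True.
Check each clause:
  (door): door holds.
  (¬armed): ¬armed holds.
  (door ∨ fog): door holds.
  (¬door ∨ fog): fog holds.
  (¬armed ∨ door ∨ fog): ¬armed holds.
All clauses satisfied.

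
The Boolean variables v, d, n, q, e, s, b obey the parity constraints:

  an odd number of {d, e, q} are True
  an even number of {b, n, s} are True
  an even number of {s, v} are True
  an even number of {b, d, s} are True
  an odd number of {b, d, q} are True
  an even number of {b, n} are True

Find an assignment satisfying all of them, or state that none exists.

v: False; d: True; n: True; q: True; e: True; s: False; b: True

{d, e, q}: 3 true → odd ✓
{b, n, s}: 2 true → even ✓
{s, v}: 0 true → even ✓
{b, d, s}: 2 true → even ✓
{b, d, q}: 3 true → odd ✓
{b, n}: 2 true → even ✓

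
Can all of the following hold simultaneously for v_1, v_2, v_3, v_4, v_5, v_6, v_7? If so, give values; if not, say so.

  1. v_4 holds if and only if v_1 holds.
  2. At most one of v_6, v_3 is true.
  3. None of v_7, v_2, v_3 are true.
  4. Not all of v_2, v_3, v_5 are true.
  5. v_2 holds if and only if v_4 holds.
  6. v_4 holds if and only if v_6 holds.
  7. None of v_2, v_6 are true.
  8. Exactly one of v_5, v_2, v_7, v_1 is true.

v_1: False, v_2: False, v_3: False, v_4: False, v_5: True, v_6: False, v_7: False

  (1) v_4=F, v_1=F — same ✓
  (2) {v_6, v_3}: 0 true — at most one ✓
  (3) {v_7, v_2, v_3}: 0 true — none ✓
  (4) {v_2, v_3, v_5}: 1/3 true — not all ✓
  (5) v_2=F, v_4=F — same ✓
  (6) v_4=F, v_6=F — same ✓
  (7) {v_2, v_6}: 0 true — none ✓
  (8) {v_5, v_2, v_7, v_1}: 1 true — exactly one ✓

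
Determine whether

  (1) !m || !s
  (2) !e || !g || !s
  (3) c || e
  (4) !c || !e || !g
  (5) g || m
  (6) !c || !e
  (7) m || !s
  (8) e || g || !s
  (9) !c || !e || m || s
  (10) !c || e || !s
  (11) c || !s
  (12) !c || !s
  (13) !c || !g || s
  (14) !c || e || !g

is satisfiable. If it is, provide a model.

Set s = False.
Set g = False.
  then (g || m) forces m = True.
Set c = False.
  then (c || e) forces e = True.
All clauses satisfied.

s=F; g=F; m=T; c=F; e=T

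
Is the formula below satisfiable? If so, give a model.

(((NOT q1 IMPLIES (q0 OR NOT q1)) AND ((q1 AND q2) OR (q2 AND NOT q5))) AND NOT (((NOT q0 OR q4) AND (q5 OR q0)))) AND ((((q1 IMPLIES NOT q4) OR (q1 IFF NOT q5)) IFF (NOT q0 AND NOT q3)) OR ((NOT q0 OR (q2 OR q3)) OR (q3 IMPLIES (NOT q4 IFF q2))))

q0=F, q1=T, q2=T, q3=F, q4=T, q5=F

  ((NOT q1 IMPLIES (q0 OR NOT q1)) AND ((q1 AND q2) OR (q2 AND NOT q5))) AND NOT (((NOT q0 OR q4) AND (q5 OR q0))) = True
    (NOT q1 IMPLIES (q0 OR NOT q1)) AND ((q1 AND q2) OR (q2 AND NOT q5)) = True
      NOT q1 IMPLIES (q0 OR NOT q1) = True
        NOT q1 = False
        q0 OR NOT q1 = False
          NOT q1 = False
      (q1 AND q2) OR (q2 AND NOT q5) = True
        q1 AND q2 = True
        q2 AND NOT q5 = True
          NOT q5 = True
    NOT (((NOT q0 OR q4) AND (q5 OR q0))) = True
      (NOT q0 OR q4) AND (q5 OR q0) = False
        NOT q0 OR q4 = True
          NOT q0 = True
        q5 OR q0 = False
  (((q1 IMPLIES NOT q4) OR (q1 IFF NOT q5)) IFF (NOT q0 AND NOT q3)) OR ((NOT q0 OR (q2 OR q3)) OR (q3 IMPLIES (NOT q4 IFF q2))) = True
    ((q1 IMPLIES NOT q4) OR (q1 IFF NOT q5)) IFF (NOT q0 AND NOT q3) = True
      (q1 IMPLIES NOT q4) OR (q1 IFF NOT q5) = True
        q1 IMPLIES NOT q4 = False
          NOT q4 = False
        q1 IFF NOT q5 = True
          NOT q5 = True
      NOT q0 AND NOT q3 = True
        NOT q0 = True
        NOT q3 = True
    (NOT q0 OR (q2 OR q3)) OR (q3 IMPLIES (NOT q4 IFF q2)) = True
      NOT q0 OR (q2 OR q3) = True
        NOT q0 = True
        q2 OR q3 = True
      q3 IMPLIES (NOT q4 IFF q2) = True
        NOT q4 IFF q2 = False
          NOT q4 = False
Both conjuncts True, so the formula holds.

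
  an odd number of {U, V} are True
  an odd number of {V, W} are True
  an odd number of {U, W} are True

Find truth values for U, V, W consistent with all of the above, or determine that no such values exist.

Adding constraints 1, 2, 3 mod 2: every variable appears an even number of times on the left, so the left side is 0.
But the right sides sum to 1 (mod 2). 0 ≠ 1 — the system is inconsistent.

Unsatisfiable — no assignment works.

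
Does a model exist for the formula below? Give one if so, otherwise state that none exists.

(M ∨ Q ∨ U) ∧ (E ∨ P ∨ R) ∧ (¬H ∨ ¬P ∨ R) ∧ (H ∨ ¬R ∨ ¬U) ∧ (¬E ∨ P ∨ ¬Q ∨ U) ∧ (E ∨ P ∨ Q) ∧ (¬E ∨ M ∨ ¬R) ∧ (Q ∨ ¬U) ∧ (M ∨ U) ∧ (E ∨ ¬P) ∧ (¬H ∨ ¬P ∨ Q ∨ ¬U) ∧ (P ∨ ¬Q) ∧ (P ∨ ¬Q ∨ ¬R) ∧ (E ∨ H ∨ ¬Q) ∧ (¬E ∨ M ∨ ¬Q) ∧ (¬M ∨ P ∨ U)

U = False, P = True, R = True, E = True, M = True, H = True, Q = False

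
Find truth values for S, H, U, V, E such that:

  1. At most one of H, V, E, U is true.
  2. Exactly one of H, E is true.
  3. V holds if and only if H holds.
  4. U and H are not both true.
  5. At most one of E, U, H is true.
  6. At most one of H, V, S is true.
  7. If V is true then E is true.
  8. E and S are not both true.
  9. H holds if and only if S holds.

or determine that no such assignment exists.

S = False; H = False; U = False; V = False; E = True

  (1) {H, V, E, U}: 1 true — at most one ✓
  (2) {H, E}: 1 true — exactly one ✓
  (3) V=F, H=F — same ✓
  (4) U=F, H=F — not both ✓
  (5) {E, U, H}: 1 true — at most one ✓
  (6) {H, V, S}: 0 true — at most one ✓
  (7) V=F ⇒ E: vacuous ✓
  (8) E=T, S=F — not both ✓
  (9) H=F, S=F — same ✓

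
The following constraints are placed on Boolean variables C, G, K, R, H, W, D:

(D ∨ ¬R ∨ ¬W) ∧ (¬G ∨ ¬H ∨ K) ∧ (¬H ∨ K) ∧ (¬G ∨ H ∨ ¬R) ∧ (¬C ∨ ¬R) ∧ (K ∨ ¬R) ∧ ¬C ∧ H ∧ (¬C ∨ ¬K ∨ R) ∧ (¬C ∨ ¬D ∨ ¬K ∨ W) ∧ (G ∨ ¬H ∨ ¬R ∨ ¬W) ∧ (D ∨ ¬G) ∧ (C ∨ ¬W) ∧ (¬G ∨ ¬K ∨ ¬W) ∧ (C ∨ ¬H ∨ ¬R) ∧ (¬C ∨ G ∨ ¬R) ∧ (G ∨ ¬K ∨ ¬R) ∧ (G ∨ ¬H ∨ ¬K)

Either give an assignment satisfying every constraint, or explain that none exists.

Unit clause (¬C) forces C = False.
Unit clause (H) forces H = True.
In (C ∨ ¬W) only ¬W is left, so W = False.
In (C ∨ ¬H ∨ ¬R) only ¬R is left, so R = False.
In (¬H ∨ K) only K is left, so K = True.
In (G ∨ ¬H ∨ ¬K) only G is left, so G = True.
In (D ∨ ¬G) only D is left, so D = True.
All clauses satisfied.

C = False; G = True; K = True; R = False; H = True; W = False; D = True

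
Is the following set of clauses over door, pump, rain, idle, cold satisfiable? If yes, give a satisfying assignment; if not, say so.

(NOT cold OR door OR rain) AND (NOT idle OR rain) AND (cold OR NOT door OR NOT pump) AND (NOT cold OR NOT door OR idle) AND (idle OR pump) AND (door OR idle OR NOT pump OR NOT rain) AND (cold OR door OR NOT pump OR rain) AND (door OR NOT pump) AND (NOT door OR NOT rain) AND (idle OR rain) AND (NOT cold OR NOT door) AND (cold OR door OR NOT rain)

Try door = True:
  (NOT door OR NOT rain) forces rain = False.
  (NOT idle OR rain) forces idle = False.
  clause (idle OR rain) is falsified — backtrack.
So door = False.
  then (door OR NOT pump) forces pump = False.
  then (idle OR pump) forces idle = True.
  then (NOT idle OR rain) forces rain = True.
  then (cold OR door OR NOT rain) forces cold = True.
All clauses satisfied.

door=F, pump=F, rain=T, idle=T, cold=T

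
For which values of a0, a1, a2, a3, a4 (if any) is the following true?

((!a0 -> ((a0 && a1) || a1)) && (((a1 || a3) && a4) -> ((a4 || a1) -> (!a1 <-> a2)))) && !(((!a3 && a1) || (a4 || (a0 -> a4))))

a0=T, a1=F, a2=T, a3=T, a4=F

  (!a0 -> ((a0 && a1) || a1)) && (((a1 || a3) && a4) -> ((a4 || a1) -> (!a1 <-> a2))) = True
    !a0 -> ((a0 && a1) || a1) = True
      !a0 = False
      (a0 && a1) || a1 = False
        a0 && a1 = False
    ((a1 || a3) && a4) -> ((a4 || a1) -> (!a1 <-> a2)) = True
      (a1 || a3) && a4 = False
        a1 || a3 = True
      (a4 || a1) -> (!a1 <-> a2) = True
        a4 || a1 = False
        !a1 <-> a2 = True
          !a1 = True
  !(((!a3 && a1) || (a4 || (a0 -> a4)))) = True
    (!a3 && a1) || (a4 || (a0 -> a4)) = False
      !a3 && a1 = False
        !a3 = False
      a4 || (a0 -> a4) = False
        a0 -> a4 = False
Both conjuncts True, so the formula holds.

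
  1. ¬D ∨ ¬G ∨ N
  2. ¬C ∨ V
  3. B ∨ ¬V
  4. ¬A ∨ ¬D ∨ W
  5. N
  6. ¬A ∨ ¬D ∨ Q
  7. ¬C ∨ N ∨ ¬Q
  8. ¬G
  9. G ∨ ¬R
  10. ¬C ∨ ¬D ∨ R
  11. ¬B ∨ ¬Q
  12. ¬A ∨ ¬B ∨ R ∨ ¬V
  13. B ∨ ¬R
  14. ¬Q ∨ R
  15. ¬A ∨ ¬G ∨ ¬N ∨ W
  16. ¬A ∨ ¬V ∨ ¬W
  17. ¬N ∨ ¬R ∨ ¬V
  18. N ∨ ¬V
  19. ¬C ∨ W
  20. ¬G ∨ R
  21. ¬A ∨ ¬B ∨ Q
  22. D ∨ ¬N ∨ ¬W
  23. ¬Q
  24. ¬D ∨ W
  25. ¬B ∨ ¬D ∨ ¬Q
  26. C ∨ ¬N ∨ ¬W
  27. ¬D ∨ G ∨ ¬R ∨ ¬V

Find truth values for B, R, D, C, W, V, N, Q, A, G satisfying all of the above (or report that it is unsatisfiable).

B: False, R: False, D: False, C: False, W: False, V: False, N: True, Q: False, A: True, G: False

Unit clause (N) forces N = True.
Unit clause (¬G) forces G = False.
In (G ∨ ¬R) only ¬R is left, so R = False.
In (¬Q ∨ R) only ¬Q is left, so Q = False.
Set B = False.
  then (B ∨ ¬V) forces V = False.
  then (¬C ∨ V) forces C = False.
  then (C ∨ ¬N ∨ ¬W) forces W = False.
  then (¬D ∨ W) forces D = False.
Set A = True.
All clauses satisfied.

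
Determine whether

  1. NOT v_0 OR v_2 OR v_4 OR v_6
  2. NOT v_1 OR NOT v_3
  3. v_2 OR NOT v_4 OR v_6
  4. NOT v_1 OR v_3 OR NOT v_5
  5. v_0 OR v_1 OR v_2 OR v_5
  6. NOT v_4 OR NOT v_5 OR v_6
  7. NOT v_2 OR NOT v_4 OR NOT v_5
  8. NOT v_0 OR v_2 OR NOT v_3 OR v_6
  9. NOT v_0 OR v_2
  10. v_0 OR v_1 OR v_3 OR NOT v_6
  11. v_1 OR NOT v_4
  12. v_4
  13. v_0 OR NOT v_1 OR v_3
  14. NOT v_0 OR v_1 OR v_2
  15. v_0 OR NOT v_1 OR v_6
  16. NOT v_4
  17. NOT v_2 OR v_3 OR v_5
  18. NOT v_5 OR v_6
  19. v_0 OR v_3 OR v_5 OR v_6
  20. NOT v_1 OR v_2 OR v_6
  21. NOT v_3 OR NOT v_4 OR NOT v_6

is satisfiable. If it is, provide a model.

Case v_4 = True:
  Clause (NOT v_4) is falsified — contradiction.
Case v_4 = False:
  Clause (v_4) is falsified — contradiction.
Both cases fail, so the formula is unsatisfiable.

No satisfying assignment exists.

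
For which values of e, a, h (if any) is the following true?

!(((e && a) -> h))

e=T, a=T, h=F

  !(((e && a) -> h)) = True
    (e && a) -> h = False
      e && a = True
The formula evaluates to True.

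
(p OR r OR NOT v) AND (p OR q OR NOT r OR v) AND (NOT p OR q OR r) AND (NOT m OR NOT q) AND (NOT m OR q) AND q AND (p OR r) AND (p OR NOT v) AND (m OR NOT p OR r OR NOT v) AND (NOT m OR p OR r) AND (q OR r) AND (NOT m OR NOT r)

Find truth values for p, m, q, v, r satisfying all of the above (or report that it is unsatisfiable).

Unit clause (q) forces q = True.
In (NOT m OR NOT q) only NOT m is left, so m = False.
Set p = True.
Set v = False.
Set r = False.
All clauses satisfied.

p=T; m=F; q=T; v=F; r=F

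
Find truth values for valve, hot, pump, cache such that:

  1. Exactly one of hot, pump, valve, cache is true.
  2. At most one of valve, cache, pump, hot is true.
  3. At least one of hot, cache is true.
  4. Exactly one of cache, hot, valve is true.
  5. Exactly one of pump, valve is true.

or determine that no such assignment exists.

Case hot = True:
  (1) with hot=T forces pump = False.
  (1) with hot=T forces valve = False.
  Constraint (5) is violated (pump=F, valve=F) — contradiction.
Case hot = False:
  (3) with hot=F forces cache = True.
  (1) with cache=T forces pump = False.
  (1) with cache=T forces valve = False.
  Constraint (5) is violated (pump=F, valve=F) — contradiction.
Both cases fail — unsatisfiable.

Unsatisfiable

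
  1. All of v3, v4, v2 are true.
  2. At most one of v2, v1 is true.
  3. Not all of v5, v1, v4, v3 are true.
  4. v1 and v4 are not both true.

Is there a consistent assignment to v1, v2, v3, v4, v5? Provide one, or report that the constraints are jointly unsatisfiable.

v1 = False, v2 = True, v3 = True, v4 = True, v5 = False

  (1) {v3, v4, v2}: all 3 true ✓
  (2) {v2, v1}: 1 true — at most one ✓
  (3) {v5, v1, v4, v3}: 2/4 true — not all ✓
  (4) v1=F, v4=T — not both ✓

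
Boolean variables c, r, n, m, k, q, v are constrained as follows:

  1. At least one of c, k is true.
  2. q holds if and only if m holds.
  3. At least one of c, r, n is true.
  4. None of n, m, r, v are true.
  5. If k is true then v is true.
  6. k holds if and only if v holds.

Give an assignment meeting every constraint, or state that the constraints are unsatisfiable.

c=T, r=F, n=F, m=F, k=F, q=F, v=F

  (1) {c, k}: 1 true — at least one ✓
  (2) q=F, m=F — same ✓
  (3) {c, r, n}: 1 true — at least one ✓
  (4) {n, m, r, v}: 0 true — none ✓
  (5) k=F ⇒ v: vacuous ✓
  (6) k=F, v=F — same ✓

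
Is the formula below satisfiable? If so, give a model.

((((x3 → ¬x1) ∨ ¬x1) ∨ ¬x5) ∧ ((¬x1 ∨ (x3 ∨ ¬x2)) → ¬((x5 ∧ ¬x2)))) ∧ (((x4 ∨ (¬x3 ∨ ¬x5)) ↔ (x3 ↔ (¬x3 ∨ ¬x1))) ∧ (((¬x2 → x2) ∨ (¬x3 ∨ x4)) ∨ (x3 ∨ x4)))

x1=F, x2=T, x3=T, x4=F, x5=F

  (((x3 → ¬x1) ∨ ¬x1) ∨ ¬x5) ∧ ((¬x1 ∨ (x3 ∨ ¬x2)) → ¬((x5 ∧ ¬x2))) = True
    ((x3 → ¬x1) ∨ ¬x1) ∨ ¬x5 = True
      (x3 → ¬x1) ∨ ¬x1 = True
        x3 → ¬x1 = True
          ¬x1 = True
        ¬x1 = True
      ¬x5 = True
    (¬x1 ∨ (x3 ∨ ¬x2)) → ¬((x5 ∧ ¬x2)) = True
      ¬x1 ∨ (x3 ∨ ¬x2) = True
        ¬x1 = True
        x3 ∨ ¬x2 = True
          ¬x2 = False
      ¬((x5 ∧ ¬x2)) = True
        x5 ∧ ¬x2 = False
          ¬x2 = False
  ((x4 ∨ (¬x3 ∨ ¬x5)) ↔ (x3 ↔ (¬x3 ∨ ¬x1))) ∧ (((¬x2 → x2) ∨ (¬x3 ∨ x4)) ∨ (x3 ∨ x4)) = True
    (x4 ∨ (¬x3 ∨ ¬x5)) ↔ (x3 ↔ (¬x3 ∨ ¬x1)) = True
      x4 ∨ (¬x3 ∨ ¬x5) = True
        ¬x3 ∨ ¬x5 = True
          ¬x3 = False
          ¬x5 = True
      x3 ↔ (¬x3 ∨ ¬x1) = True
        ¬x3 ∨ ¬x1 = True
          ¬x3 = False
          ¬x1 = True
    ((¬x2 → x2) ∨ (¬x3 ∨ x4)) ∨ (x3 ∨ x4) = True
      (¬x2 → x2) ∨ (¬x3 ∨ x4) = True
        ¬x2 → x2 = True
          ¬x2 = False
        ¬x3 ∨ x4 = False
          ¬x3 = False
      x3 ∨ x4 = True
Both conjuncts True, so the formula holds.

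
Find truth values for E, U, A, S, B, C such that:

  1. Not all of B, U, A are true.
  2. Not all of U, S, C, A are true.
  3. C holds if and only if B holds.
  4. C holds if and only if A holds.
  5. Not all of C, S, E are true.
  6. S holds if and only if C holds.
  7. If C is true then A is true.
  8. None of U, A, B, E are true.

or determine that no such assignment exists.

E = False; U = False; A = False; S = False; B = False; C = False

  (1) {B, U, A}: 0/3 true — not all ✓
  (2) {U, S, C, A}: 0/4 true — not all ✓
  (3) C=F, B=F — same ✓
  (4) C=F, A=F — same ✓
  (5) {C, S, E}: 0/3 true — not all ✓
  (6) S=F, C=F — same ✓
  (7) C=F ⇒ A: vacuous ✓
  (8) {U, A, B, E}: 0 true — none ✓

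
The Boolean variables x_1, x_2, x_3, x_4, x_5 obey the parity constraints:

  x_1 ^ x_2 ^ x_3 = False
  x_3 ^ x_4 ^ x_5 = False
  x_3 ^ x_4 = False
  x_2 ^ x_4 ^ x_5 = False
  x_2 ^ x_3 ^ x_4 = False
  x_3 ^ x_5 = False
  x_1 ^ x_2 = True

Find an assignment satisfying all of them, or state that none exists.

No satisfying assignment exists.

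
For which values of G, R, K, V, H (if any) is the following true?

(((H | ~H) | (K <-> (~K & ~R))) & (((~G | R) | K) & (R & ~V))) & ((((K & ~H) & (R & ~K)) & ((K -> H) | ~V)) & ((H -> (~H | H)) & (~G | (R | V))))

Case K = True: the conjunct ~K is False.
Case K = False: the conjunct K is False.
Both cases fail — unsatisfiable.

Unsatisfiable — no assignment works.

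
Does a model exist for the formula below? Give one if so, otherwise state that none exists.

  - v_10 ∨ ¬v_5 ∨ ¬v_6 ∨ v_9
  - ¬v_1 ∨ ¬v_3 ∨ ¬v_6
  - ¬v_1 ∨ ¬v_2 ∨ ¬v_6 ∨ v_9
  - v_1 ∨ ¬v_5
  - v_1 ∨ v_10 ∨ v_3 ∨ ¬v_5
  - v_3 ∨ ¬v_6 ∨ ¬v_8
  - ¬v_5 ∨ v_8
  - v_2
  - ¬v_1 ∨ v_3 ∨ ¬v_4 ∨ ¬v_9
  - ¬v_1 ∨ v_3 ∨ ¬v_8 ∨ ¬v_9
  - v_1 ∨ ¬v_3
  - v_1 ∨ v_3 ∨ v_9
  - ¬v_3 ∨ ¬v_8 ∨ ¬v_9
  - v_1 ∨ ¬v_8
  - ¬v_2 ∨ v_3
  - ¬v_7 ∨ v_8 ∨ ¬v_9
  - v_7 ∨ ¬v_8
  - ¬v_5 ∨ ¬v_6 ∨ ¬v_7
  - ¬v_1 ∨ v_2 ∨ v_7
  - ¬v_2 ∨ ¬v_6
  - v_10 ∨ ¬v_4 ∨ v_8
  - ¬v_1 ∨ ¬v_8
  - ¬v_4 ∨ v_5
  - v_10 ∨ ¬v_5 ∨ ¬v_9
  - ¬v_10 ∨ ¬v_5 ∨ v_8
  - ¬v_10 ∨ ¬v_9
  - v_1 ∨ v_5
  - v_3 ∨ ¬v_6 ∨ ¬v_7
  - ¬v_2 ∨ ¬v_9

v_1 = True, v_2 = True, v_3 = True, v_4 = False, v_5 = False, v_6 = False, v_7 = True, v_8 = False, v_9 = False, v_10 = True

Unit clause (v_2) forces v_2 = True.
In (¬v_2 ∨ v_3) only v_3 is left, so v_3 = True.
In (¬v_2 ∨ ¬v_6) only ¬v_6 is left, so v_6 = False.
In (¬v_2 ∨ ¬v_9) only ¬v_9 is left, so v_9 = False.
In (v_1 ∨ ¬v_3) only v_1 is left, so v_1 = True.
In (¬v_1 ∨ ¬v_8) only ¬v_8 is left, so v_8 = False.
In (¬v_5 ∨ v_8) only ¬v_5 is left, so v_5 = False.
In (¬v_4 ∨ v_5) only ¬v_4 is left, so v_4 = False.
Set v_7 = True.
Set v_10 = True.
All clauses satisfied.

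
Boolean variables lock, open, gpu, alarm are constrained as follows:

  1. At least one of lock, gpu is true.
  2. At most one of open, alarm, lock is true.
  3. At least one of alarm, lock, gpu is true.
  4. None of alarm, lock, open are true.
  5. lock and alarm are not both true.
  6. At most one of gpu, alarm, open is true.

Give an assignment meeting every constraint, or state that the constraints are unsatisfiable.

lock: False, open: False, gpu: True, alarm: False

  (1) {lock, gpu}: 1 true — at least one ✓
  (2) {open, alarm, lock}: 0 true — at most one ✓
  (3) {alarm, lock, gpu}: 1 true — at least one ✓
  (4) {alarm, lock, open}: 0 true — none ✓
  (5) lock=F, alarm=F — not both ✓
  (6) {gpu, alarm, open}: 1 true — at most one ✓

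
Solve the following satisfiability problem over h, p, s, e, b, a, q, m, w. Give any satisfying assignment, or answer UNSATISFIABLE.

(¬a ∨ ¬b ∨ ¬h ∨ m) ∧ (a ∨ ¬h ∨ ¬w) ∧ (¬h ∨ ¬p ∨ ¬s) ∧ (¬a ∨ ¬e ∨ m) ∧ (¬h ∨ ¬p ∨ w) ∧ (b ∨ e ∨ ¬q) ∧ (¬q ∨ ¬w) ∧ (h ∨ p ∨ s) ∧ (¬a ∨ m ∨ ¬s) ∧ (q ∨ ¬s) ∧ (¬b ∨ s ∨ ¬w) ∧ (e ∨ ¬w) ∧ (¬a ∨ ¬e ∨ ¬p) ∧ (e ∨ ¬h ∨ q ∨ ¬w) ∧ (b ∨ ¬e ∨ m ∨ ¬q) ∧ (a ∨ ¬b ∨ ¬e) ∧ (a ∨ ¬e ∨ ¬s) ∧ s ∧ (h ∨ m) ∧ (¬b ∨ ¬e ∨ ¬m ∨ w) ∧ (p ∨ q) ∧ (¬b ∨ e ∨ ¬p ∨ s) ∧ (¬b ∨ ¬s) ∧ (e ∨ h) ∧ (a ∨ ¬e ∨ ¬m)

h = False; p = False; s = True; e = True; b = False; a = True; q = True; m = True; w = False

Unit clause (s) forces s = True.
In (¬b ∨ ¬s) only ¬b is left, so b = False.
In (q ∨ ¬s) only q is left, so q = True.
In (b ∨ e ∨ ¬q) only e is left, so e = True.
In (¬q ∨ ¬w) only ¬w is left, so w = False.
In (b ∨ ¬e ∨ m ∨ ¬q) only m is left, so m = True.
In (a ∨ ¬e ∨ ¬s) only a is left, so a = True.
In (¬a ∨ ¬e ∨ ¬p) only ¬p is left, so p = False.
Set h = False.
All clauses satisfied.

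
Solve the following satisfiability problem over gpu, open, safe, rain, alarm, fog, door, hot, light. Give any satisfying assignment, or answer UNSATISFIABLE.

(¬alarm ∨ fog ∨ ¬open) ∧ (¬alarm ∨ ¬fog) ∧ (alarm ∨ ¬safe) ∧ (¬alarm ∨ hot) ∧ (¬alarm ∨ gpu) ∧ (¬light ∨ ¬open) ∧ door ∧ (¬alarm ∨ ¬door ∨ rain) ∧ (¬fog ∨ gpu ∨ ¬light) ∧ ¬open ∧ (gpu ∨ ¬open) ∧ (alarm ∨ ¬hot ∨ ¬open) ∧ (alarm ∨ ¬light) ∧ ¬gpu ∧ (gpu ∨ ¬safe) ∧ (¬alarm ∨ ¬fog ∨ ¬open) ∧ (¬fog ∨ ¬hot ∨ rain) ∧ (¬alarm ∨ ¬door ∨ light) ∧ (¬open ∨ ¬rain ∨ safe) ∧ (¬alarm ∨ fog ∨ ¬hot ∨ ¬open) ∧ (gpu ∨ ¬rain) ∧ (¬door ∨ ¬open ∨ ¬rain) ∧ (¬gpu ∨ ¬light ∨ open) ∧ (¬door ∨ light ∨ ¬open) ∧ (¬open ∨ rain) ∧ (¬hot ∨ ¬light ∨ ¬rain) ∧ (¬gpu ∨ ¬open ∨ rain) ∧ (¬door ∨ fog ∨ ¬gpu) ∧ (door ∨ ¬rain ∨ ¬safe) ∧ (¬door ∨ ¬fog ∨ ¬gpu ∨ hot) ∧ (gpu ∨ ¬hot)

gpu = False, open = False, safe = False, rain = False, alarm = False, fog = True, door = True, hot = False, light = False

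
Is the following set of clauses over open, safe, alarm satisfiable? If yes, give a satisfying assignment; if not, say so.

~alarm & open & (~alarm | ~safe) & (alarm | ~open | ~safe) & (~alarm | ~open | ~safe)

open = True; safe = False; alarm = False

Unit clause (~alarm) forces alarm = False.
Unit clause (open) forces open = True.
In (alarm | ~open | ~safe) only ~safe is left, so safe = False.
Check each clause:
  (~alarm): ~alarm holds.
  (open): open holds.
  (~alarm | ~safe): ~alarm holds.
  (alarm | ~open | ~safe): ~safe holds.
  (~alarm | ~open | ~safe): ~alarm holds.
All clauses satisfied.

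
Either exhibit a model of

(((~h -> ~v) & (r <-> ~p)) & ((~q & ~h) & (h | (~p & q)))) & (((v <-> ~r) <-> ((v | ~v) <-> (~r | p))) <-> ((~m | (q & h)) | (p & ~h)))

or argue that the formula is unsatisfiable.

Unsatisfiable

Case h = True: the conjunct ~h is False.
Case h = False: the formula simplifies to ((~v & (r <-> ~p)) & (~q & (~p & q))) & (((v <-> ~r) <-> ((v | ~v) <-> (~r | p))) <-> (~m | p)).
  q = True: the conjunct ~q is False.
  q = False: the conjunct q is False.
Both cases fail — unsatisfiable.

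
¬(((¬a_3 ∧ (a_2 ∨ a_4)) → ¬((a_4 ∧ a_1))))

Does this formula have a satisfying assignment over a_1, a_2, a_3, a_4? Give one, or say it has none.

a_1 = True, a_2 = True, a_3 = False, a_4 = True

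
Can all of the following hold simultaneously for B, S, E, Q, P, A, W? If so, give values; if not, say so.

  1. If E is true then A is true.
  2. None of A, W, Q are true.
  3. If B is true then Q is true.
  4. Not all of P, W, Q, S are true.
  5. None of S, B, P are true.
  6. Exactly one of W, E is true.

Case A = True:
  Constraint (2) is violated (A=T) — contradiction.
Case A = False:
  (1) with A=F forces E = False.
  (2) forces W = False.
  Constraint (6) is violated (W=F, E=F) — contradiction.
Both cases fail — unsatisfiable.

Unsatisfiable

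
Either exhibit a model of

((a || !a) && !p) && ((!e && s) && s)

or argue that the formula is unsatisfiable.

s=T; a=T; e=F; p=F

  (a || !a) && !p = True
    a || !a = True
      !a = False
    !p = True
  (!e && s) && s = True
    !e && s = True
      !e = True
Both conjuncts True, so the formula holds.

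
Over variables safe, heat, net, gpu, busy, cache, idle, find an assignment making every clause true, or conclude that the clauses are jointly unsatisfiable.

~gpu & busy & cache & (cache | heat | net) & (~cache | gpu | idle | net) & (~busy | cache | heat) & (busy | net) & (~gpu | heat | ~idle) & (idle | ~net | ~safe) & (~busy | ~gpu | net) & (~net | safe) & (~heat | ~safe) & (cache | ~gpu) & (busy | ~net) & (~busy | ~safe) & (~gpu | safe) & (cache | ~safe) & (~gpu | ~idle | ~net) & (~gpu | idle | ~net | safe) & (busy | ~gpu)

safe = False, heat = True, net = False, gpu = False, busy = True, cache = True, idle = True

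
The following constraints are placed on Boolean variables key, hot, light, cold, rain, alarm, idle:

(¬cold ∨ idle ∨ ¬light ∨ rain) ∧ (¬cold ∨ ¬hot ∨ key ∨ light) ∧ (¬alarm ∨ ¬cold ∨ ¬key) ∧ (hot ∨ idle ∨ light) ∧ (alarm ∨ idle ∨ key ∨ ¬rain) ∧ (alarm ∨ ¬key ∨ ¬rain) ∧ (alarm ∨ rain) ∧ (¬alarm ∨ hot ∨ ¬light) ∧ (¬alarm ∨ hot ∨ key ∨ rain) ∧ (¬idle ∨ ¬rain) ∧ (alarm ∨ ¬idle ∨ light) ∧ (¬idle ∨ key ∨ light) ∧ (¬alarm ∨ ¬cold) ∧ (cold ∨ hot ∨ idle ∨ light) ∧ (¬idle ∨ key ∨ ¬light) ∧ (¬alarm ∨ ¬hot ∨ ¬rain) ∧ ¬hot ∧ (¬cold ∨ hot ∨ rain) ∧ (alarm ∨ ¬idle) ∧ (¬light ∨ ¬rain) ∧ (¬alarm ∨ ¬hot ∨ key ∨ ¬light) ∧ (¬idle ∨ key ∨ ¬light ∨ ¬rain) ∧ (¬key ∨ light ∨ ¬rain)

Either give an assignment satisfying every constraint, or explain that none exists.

key = True, hot = False, light = False, cold = False, rain = False, alarm = True, idle = True

Unit clause (¬hot) forces hot = False.
Set key = True.
Try light = True:
  (¬alarm ∨ hot ∨ ¬light) forces alarm = False.
  (alarm ∨ ¬key ∨ ¬rain) forces rain = False.
  clause (alarm ∨ rain) is falsified — backtrack.
So light = False.
  then (hot ∨ idle ∨ light) forces idle = True.
  then (¬idle ∨ ¬rain) forces rain = False.
  then (alarm ∨ ¬idle ∨ light) forces alarm = True.
  then (¬alarm ∨ ¬cold) forces cold = False.
All clauses satisfied.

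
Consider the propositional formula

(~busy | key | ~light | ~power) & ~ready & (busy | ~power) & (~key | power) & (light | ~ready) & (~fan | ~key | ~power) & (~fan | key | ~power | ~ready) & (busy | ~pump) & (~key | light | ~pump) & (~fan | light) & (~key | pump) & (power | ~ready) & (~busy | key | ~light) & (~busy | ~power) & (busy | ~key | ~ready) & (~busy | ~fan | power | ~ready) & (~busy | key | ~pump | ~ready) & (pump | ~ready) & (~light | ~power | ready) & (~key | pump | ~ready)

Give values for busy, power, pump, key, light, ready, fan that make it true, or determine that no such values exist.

Unit clause (~ready) forces ready = False.
Set busy = False.
  then (busy | ~power) forces power = False.
  then (~key | power) forces key = False.
  then (busy | ~pump) forces pump = False.
Set light = False.
  then (~fan | light) forces fan = False.
All clauses satisfied.

busy=F; power=F; pump=F; key=F; light=F; ready=F; fan=F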